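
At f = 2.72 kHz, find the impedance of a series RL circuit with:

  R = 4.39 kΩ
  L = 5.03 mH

Step 1 — Angular frequency: ω = 2π·f = 2π·2720 = 1.709e+04 rad/s.
Step 2 — Component impedances:
  R: Z = R = 4390 Ω
  L: Z = jωL = j·1.709e+04·0.00503 = 0 + j85.96 Ω
Step 3 — Series combination: Z_total = R + L = 4390 + j85.96 Ω = 4391∠1.1° Ω.

Z = 4390 + j85.96 Ω = 4391∠1.1° Ω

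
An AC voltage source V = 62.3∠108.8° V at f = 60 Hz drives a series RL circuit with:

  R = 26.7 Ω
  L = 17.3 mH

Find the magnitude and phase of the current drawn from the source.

Step 1 — Angular frequency: ω = 2π·f = 2π·60 = 377 rad/s.
Step 2 — Component impedances:
  R: Z = R = 26.7 Ω
  L: Z = jωL = j·377·0.0173 = 0 + j6.522 Ω
Step 3 — Series combination: Z_total = R + L = 26.7 + j6.522 Ω = 27.49∠13.7° Ω.
Step 4 — Source phasor: V = 62.3∠108.8° V = -20.08 + j58.98 V.
Step 5 — Ohm's law: I = V / Z_total = (-20.08 + j58.98) / (26.7 + j6.522) = -0.2004 + j2.258 A.
Step 6 — Convert to polar: |I| = 2.267 A, ∠I = 95.1°.

I = 2.267∠95.1° A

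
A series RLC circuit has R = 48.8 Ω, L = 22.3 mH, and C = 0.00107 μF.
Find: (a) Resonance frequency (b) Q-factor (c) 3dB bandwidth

Step 1 — Resonance: ω₀ = 1/√(LC) = 1/√(0.0223·1.07e-09) = 2.047e+05 rad/s.
Step 2 — f₀ = ω₀/(2π) = 3.258e+04 Hz.
Step 3 — Series Q: Q = ω₀L/R = 2.047e+05·0.0223/48.8 = 93.55.
Step 4 — Bandwidth: Δω = ω₀/Q = 2188 rad/s; BW = Δω/(2π) = 348.3 Hz.

(a) f₀ = 3.258e+04 Hz  (b) Q = 93.55  (c) BW = 348.3 Hz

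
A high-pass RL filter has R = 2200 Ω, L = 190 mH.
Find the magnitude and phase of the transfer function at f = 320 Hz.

Step 1 — Angular frequency: ω = 2π·320 = 2011 rad/s.
Step 2 — Transfer function: H(jω) = jωL/(R + jωL).
Step 3 — Numerator jωL = j·382; denominator R + jωL = 2200 + j382.
Step 4 — H = 0.02927 + j0.1686.
Step 5 — Magnitude: |H| = 0.1711 (-15.3 dB); phase: φ = 80.1°.

|H| = 0.1711 (-15.3 dB), φ = 80.1°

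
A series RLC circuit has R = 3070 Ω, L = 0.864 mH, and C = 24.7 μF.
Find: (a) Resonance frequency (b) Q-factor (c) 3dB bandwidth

Step 1 — Resonance: ω₀ = 1/√(LC) = 1/√(0.000864·2.47e-05) = 6845 rad/s.
Step 2 — f₀ = ω₀/(2π) = 1089 Hz.
Step 3 — Series Q: Q = ω₀L/R = 6845·0.000864/3070 = 0.001927.
Step 4 — Bandwidth: Δω = ω₀/Q = 3.553e+06 rad/s; BW = Δω/(2π) = 5.655e+05 Hz.

(a) f₀ = 1089 Hz  (b) Q = 0.001927  (c) BW = 5.655e+05 Hz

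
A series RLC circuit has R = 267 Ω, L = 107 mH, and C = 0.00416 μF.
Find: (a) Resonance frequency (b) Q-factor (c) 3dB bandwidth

Step 1 — Resonance condition Im(Z)=0 gives ω₀ = 1/√(LC).
Step 2 — ω₀ = 1/√(0.107·4.16e-09) = 4.74e+04 rad/s.
Step 3 — f₀ = ω₀/(2π) = 7544 Hz.
Step 4 — Series Q: Q = ω₀L/R = 4.74e+04·0.107/267 = 18.99.
Step 5 — 3dB bandwidth: Δω = ω₀/Q = 2495 rad/s; BW = Δω/(2π) = 397.1 Hz.

(a) f₀ = 7544 Hz  (b) Q = 18.99  (c) BW = 397.1 Hz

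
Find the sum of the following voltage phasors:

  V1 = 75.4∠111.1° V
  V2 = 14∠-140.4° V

Step 1 — Convert each phasor to rectangular form:
  V1 = 75.4·(cos(111.1°) + j·sin(111.1°)) = -27.14 + j70.34 V
  V2 = 14·(cos(-140.4°) + j·sin(-140.4°)) = -10.79 - j8.924 V
Step 2 — Sum components: V_total = -37.93 + j61.42 V.
Step 3 — Convert to polar: |V_total| = 72.19 V, ∠V_total = 121.7°.

V_total = 72.19∠121.7° V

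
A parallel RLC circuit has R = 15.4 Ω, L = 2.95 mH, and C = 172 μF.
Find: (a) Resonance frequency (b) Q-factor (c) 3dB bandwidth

Step 1 — Resonance: ω₀ = 1/√(LC) = 1/√(0.00295·0.000172) = 1404 rad/s.
Step 2 — f₀ = ω₀/(2π) = 223.4 Hz.
Step 3 — Parallel Q: Q = R/(ω₀L) = 15.4/(1404·0.00295) = 3.719.
Step 4 — Bandwidth: Δω = ω₀/Q = 377.5 rad/s; BW = Δω/(2π) = 60.09 Hz.

(a) f₀ = 223.4 Hz  (b) Q = 3.719  (c) BW = 60.09 Hz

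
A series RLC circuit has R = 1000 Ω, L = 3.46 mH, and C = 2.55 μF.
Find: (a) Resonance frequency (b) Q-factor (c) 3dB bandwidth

Step 1 — Resonance: ω₀ = 1/√(LC) = 1/√(0.00346·2.55e-06) = 1.065e+04 rad/s.
Step 2 — f₀ = ω₀/(2π) = 1694 Hz.
Step 3 — Series Q: Q = ω₀L/R = 1.065e+04·0.00346/1000 = 0.03684.
Step 4 — Bandwidth: Δω = ω₀/Q = 2.89e+05 rad/s; BW = Δω/(2π) = 4.6e+04 Hz.

(a) f₀ = 1694 Hz  (b) Q = 0.03684  (c) BW = 4.6e+04 Hz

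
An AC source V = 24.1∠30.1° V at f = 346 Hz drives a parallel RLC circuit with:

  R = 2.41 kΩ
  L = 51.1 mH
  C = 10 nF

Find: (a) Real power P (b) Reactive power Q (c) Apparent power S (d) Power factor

Step 1 — Angular frequency: ω = 2π·f = 2π·346 = 2174 rad/s.
Step 2 — Component impedances:
  R: Z = R = 2410 Ω
  L: Z = jωL = j·2174·0.0511 = 0 + j111.1 Ω
  C: Z = 1/(jωC) = -j/(ω·C) = 0 - j4.6e+04 Ω
Step 3 — Parallel combination: 1/Z_total = 1/R + 1/L + 1/C; Z_total = 5.135 + j111.1 Ω = 111.2∠87.4° Ω.
Step 4 — Source phasor: V = 24.1∠30.1° V = 20.85 + j12.09 V.
Step 5 — Current: I = V / Z = 0.1172 - j0.1822 A = 0.2166∠-57.3° A.
Step 6 — Complex power: S = V·I* = 0.241 + j5.216 VA.
Step 7 — Real power: P = Re(S) = 0.241 W.
Step 8 — Reactive power: Q = Im(S) = 5.216 VAR.
Step 9 — Apparent power: |S| = 5.221 VA.
Step 10 — Power factor: PF = P/|S| = 0.04616 (lagging).

(a) P = 0.241 W  (b) Q = 5.216 VAR  (c) S = 5.221 VA  (d) PF = 0.04616 (lagging)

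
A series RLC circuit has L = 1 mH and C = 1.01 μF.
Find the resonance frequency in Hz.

Step 1 — Resonance condition Im(Z)=0 gives ω₀ = 1/√(LC).
Step 2 — ω₀ = 1/√(0.001·1.01e-06) = 3.147e+04 rad/s.
Step 3 — f₀ = ω₀/(2π) = 5008 Hz.

f₀ = 5008 Hz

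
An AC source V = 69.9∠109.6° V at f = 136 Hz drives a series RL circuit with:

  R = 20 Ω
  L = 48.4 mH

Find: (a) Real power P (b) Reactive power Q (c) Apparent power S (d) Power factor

Step 1 — Angular frequency: ω = 2π·f = 2π·136 = 854.5 rad/s.
Step 2 — Component impedances:
  R: Z = R = 20 Ω
  L: Z = jωL = j·854.5·0.0484 = 0 + j41.36 Ω
Step 3 — Series combination: Z_total = R + L = 20 + j41.36 Ω = 45.94∠64.2° Ω.
Step 4 — Source phasor: V = 69.9∠109.6° V = -23.45 + j65.85 V.
Step 5 — Current: I = V / Z = 1.068 + j1.084 A = 1.522∠45.4° A.
Step 6 — Complex power: S = V·I* = 46.3 + j95.75 VA.
Step 7 — Real power: P = Re(S) = 46.3 W.
Step 8 — Reactive power: Q = Im(S) = 95.75 VAR.
Step 9 — Apparent power: |S| = 106.4 VA.
Step 10 — Power factor: PF = P/|S| = 0.4353 (lagging).

(a) P = 46.3 W  (b) Q = 95.75 VAR  (c) S = 106.4 VA  (d) PF = 0.4353 (lagging)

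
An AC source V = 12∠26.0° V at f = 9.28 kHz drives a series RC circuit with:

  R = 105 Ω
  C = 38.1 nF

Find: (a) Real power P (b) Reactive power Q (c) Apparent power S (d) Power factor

Step 1 — Angular frequency: ω = 2π·f = 2π·9280 = 5.831e+04 rad/s.
Step 2 — Component impedances:
  R: Z = R = 105 Ω
  C: Z = 1/(jωC) = -j/(ω·C) = 0 - j450.1 Ω
Step 3 — Series combination: Z_total = R + C = 105 - j450.1 Ω = 462.2∠-76.9° Ω.
Step 4 — Source phasor: V = 12∠26.0° V = 10.79 + j5.26 V.
Step 5 — Current: I = V / Z = -0.005783 + j0.02531 A = 0.02596∠102.9° A.
Step 6 — Complex power: S = V·I* = 0.07077 - j0.3034 VA.
Step 7 — Real power: P = Re(S) = 0.07077 W.
Step 8 — Reactive power: Q = Im(S) = -0.3034 VAR.
Step 9 — Apparent power: |S| = 0.3115 VA.
Step 10 — Power factor: PF = P/|S| = 0.2272 (leading).

(a) P = 0.07077 W  (b) Q = -0.3034 VAR  (c) S = 0.3115 VA  (d) PF = 0.2272 (leading)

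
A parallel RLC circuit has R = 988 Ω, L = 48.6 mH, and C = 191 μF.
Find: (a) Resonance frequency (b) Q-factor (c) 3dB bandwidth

Step 1 — Resonance: ω₀ = 1/√(LC) = 1/√(0.0486·0.000191) = 328.2 rad/s.
Step 2 — f₀ = ω₀/(2π) = 52.24 Hz.
Step 3 — Parallel Q: Q = R/(ω₀L) = 988/(328.2·0.0486) = 61.94.
Step 4 — Bandwidth: Δω = ω₀/Q = 5.299 rad/s; BW = Δω/(2π) = 0.8434 Hz.

(a) f₀ = 52.24 Hz  (b) Q = 61.94  (c) BW = 0.8434 Hz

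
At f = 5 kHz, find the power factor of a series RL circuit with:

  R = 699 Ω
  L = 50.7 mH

Step 1 — Angular frequency: ω = 2π·f = 2π·5000 = 3.142e+04 rad/s.
Step 2 — Component impedances:
  R: Z = R = 699 Ω
  L: Z = jωL = j·3.142e+04·0.0507 = 0 + j1593 Ω
Step 3 — Series combination: Z_total = R + L = 699 + j1593 Ω = 1739∠66.3° Ω.
Step 4 — Power factor: PF = cos(φ) = Re(Z)/|Z| = 699/1739.4 = 0.4019.
Step 5 — Type: Im(Z) = 1593 ⇒ lagging (phase φ = 66.3°).

PF = 0.4019 (lagging, φ = 66.3°)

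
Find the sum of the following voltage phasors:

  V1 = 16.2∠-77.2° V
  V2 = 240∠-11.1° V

Step 1 — Convert each phasor to rectangular form:
  V1 = 16.2·(cos(-77.2°) + j·sin(-77.2°)) = 3.589 - j15.8 V
  V2 = 240·(cos(-11.1°) + j·sin(-11.1°)) = 235.5 - j46.21 V
Step 2 — Sum components: V_total = 239.1 - j62 V.
Step 3 — Convert to polar: |V_total| = 247 V, ∠V_total = -14.5°.

V_total = 247∠-14.5° V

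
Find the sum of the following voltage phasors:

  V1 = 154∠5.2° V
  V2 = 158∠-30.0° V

Step 1 — Convert each phasor to rectangular form:
  V1 = 154·(cos(5.2°) + j·sin(5.2°)) = 153.4 + j13.96 V
  V2 = 158·(cos(-30.0°) + j·sin(-30.0°)) = 136.8 - j79 V
Step 2 — Sum components: V_total = 290.2 - j65.04 V.
Step 3 — Convert to polar: |V_total| = 297.4 V, ∠V_total = -12.6°.

V_total = 297.4∠-12.6° V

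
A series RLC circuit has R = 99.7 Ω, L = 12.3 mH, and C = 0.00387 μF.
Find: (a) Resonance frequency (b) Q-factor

Step 1 — Resonance condition Im(Z)=0 gives ω₀ = 1/√(LC).
Step 2 — ω₀ = 1/√(0.0123·3.87e-09) = 1.449e+05 rad/s.
Step 3 — f₀ = ω₀/(2π) = 2.307e+04 Hz.
Step 4 — Series Q: Q = ω₀L/R = 1.449e+05·0.0123/99.7 = 17.88.

(a) f₀ = 2.307e+04 Hz  (b) Q = 17.88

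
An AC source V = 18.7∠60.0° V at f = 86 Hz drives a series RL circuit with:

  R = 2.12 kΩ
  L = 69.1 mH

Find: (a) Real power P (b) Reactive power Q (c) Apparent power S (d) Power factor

Step 1 — Angular frequency: ω = 2π·f = 2π·86 = 540.4 rad/s.
Step 2 — Component impedances:
  R: Z = R = 2120 Ω
  L: Z = jωL = j·540.4·0.0691 = 0 + j37.34 Ω
Step 3 — Series combination: Z_total = R + L = 2120 + j37.34 Ω = 2120∠1.0° Ω.
Step 4 — Source phasor: V = 18.7∠60.0° V = 9.35 + j16.19 V.
Step 5 — Current: I = V / Z = 0.004544 + j0.007559 A = 0.008819∠59.0° A.
Step 6 — Complex power: S = V·I* = 0.1649 + j0.002904 VA.
Step 7 — Real power: P = Re(S) = 0.1649 W.
Step 8 — Reactive power: Q = Im(S) = 0.002904 VAR.
Step 9 — Apparent power: |S| = 0.1649 VA.
Step 10 — Power factor: PF = P/|S| = 0.9998 (lagging).

(a) P = 0.1649 W  (b) Q = 0.002904 VAR  (c) S = 0.1649 VA  (d) PF = 0.9998 (lagging)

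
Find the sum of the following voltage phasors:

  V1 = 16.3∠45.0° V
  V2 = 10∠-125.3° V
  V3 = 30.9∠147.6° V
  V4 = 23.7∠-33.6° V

Step 1 — Convert each phasor to rectangular form:
  V1 = 16.3·(cos(45.0°) + j·sin(45.0°)) = 11.53 + j11.53 V
  V2 = 10·(cos(-125.3°) + j·sin(-125.3°)) = -5.779 - j8.161 V
  V3 = 30.9·(cos(147.6°) + j·sin(147.6°)) = -26.09 + j16.56 V
  V4 = 23.7·(cos(-33.6°) + j·sin(-33.6°)) = 19.74 - j13.12 V
Step 2 — Sum components: V_total = -0.6022 + j6.806 V.
Step 3 — Convert to polar: |V_total| = 6.833 V, ∠V_total = 95.1°.

V_total = 6.833∠95.1° V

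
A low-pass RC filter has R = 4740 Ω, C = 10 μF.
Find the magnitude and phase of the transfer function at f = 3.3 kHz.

Step 1 — Angular frequency: ω = 2π·3300 = 2.073e+04 rad/s.
Step 2 — Transfer function: H(jω) = 1/(1 + jωRC).
Step 3 — Denominator: 1 + jωRC = 1 + j·2.073e+04·4740·1e-05 = 1 + j982.8.
Step 4 — H = 1.035e-06 - j0.001017.
Step 5 — Magnitude: |H| = 0.001017 (-59.8 dB); phase: φ = -89.9°.

|H| = 0.001017 (-59.8 dB), φ = -89.9°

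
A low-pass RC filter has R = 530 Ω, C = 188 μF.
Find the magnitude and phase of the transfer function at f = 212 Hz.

Step 1 — Angular frequency: ω = 2π·212 = 1332 rad/s.
Step 2 — Transfer function: H(jω) = 1/(1 + jωRC).
Step 3 — Denominator: 1 + jωRC = 1 + j·1332·530·0.000188 = 1 + j132.7.
Step 4 — H = 5.676e-05 - j0.007534.
Step 5 — Magnitude: |H| = 0.007534 (-42.5 dB); phase: φ = -89.6°.

|H| = 0.007534 (-42.5 dB), φ = -89.6°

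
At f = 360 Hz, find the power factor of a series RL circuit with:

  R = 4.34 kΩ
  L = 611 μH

Step 1 — Angular frequency: ω = 2π·f = 2π·360 = 2262 rad/s.
Step 2 — Component impedances:
  R: Z = R = 4340 Ω
  L: Z = jωL = j·2262·0.000611 = 0 + j1.382 Ω
Step 3 — Series combination: Z_total = R + L = 4340 + j1.382 Ω = 4340∠0.0° Ω.
Step 4 — Power factor: PF = cos(φ) = Re(Z)/|Z| = 4340/4340 = 1.
Step 5 — Type: Im(Z) = 1.382 ⇒ lagging (phase φ = 0.0°).

PF = 1 (lagging, φ = 0.0°)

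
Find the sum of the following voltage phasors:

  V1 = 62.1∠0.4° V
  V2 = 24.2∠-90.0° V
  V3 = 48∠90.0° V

Step 1 — Convert each phasor to rectangular form:
  V1 = 62.1·(cos(0.4°) + j·sin(0.4°)) = 62.1 + j0.4335 V
  V2 = 24.2·(cos(-90.0°) + j·sin(-90.0°)) = 0 - j24.2 V
  V3 = 48·(cos(90.0°) + j·sin(90.0°)) = 0 + j48 V
Step 2 — Sum components: V_total = 62.1 + j24.23 V.
Step 3 — Convert to polar: |V_total| = 66.66 V, ∠V_total = 21.3°.

V_total = 66.66∠21.3° V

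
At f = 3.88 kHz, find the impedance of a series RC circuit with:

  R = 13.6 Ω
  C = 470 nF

Step 1 — Angular frequency: ω = 2π·f = 2π·3880 = 2.438e+04 rad/s.
Step 2 — Component impedances:
  R: Z = R = 13.6 Ω
  C: Z = 1/(jωC) = -j/(ω·C) = 0 - j87.28 Ω
Step 3 — Series combination: Z_total = R + C = 13.6 - j87.28 Ω = 88.33∠-81.1° Ω.

Z = 13.6 - j87.28 Ω = 88.33∠-81.1° Ω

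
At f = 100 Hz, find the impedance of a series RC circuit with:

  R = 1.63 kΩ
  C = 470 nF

Step 1 — Angular frequency: ω = 2π·f = 2π·100 = 628.3 rad/s.
Step 2 — Component impedances:
  R: Z = R = 1630 Ω
  C: Z = 1/(jωC) = -j/(ω·C) = 0 - j3386 Ω
Step 3 — Series combination: Z_total = R + C = 1630 - j3386 Ω = 3758∠-64.3° Ω.

Z = 1630 - j3386 Ω = 3758∠-64.3° Ω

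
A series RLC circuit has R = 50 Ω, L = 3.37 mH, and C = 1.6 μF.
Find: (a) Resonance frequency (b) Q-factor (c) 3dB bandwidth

Step 1 — Resonance: ω₀ = 1/√(LC) = 1/√(0.00337·1.6e-06) = 1.362e+04 rad/s.
Step 2 — f₀ = ω₀/(2π) = 2167 Hz.
Step 3 — Series Q: Q = ω₀L/R = 1.362e+04·0.00337/50 = 0.9179.
Step 4 — Bandwidth: Δω = ω₀/Q = 1.484e+04 rad/s; BW = Δω/(2π) = 2361 Hz.

(a) f₀ = 2167 Hz  (b) Q = 0.9179  (c) BW = 2361 Hz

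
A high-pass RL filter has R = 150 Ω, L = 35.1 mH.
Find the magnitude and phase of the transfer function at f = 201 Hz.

Step 1 — Angular frequency: ω = 2π·201 = 1263 rad/s.
Step 2 — Transfer function: H(jω) = jωL/(R + jωL).
Step 3 — Numerator jωL = j·44.33; denominator R + jωL = 150 + j44.33.
Step 4 — H = 0.08032 + j0.2718.
Step 5 — Magnitude: |H| = 0.2834 (-11.0 dB); phase: φ = 73.5°.

|H| = 0.2834 (-11.0 dB), φ = 73.5°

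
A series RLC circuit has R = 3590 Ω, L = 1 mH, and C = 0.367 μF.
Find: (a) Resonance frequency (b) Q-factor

Step 1 — Resonance condition Im(Z)=0 gives ω₀ = 1/√(LC).
Step 2 — ω₀ = 1/√(0.001·3.67e-07) = 5.22e+04 rad/s.
Step 3 — f₀ = ω₀/(2π) = 8308 Hz.
Step 4 — Series Q: Q = ω₀L/R = 5.22e+04·0.001/3590 = 0.01454.

(a) f₀ = 8308 Hz  (b) Q = 0.01454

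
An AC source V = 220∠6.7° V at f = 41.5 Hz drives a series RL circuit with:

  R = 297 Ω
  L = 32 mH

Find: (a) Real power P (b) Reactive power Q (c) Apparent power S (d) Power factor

Step 1 — Angular frequency: ω = 2π·f = 2π·41.5 = 260.8 rad/s.
Step 2 — Component impedances:
  R: Z = R = 297 Ω
  L: Z = jωL = j·260.8·0.032 = 0 + j8.344 Ω
Step 3 — Series combination: Z_total = R + L = 297 + j8.344 Ω = 297.1∠1.6° Ω.
Step 4 — Source phasor: V = 220∠6.7° V = 218.5 + j25.67 V.
Step 5 — Current: I = V / Z = 0.7375 + j0.0657 A = 0.7404∠5.1° A.
Step 6 — Complex power: S = V·I* = 162.8 + j4.575 VA.
Step 7 — Real power: P = Re(S) = 162.8 W.
Step 8 — Reactive power: Q = Im(S) = 4.575 VAR.
Step 9 — Apparent power: |S| = 162.9 VA.
Step 10 — Power factor: PF = P/|S| = 0.9996 (lagging).

(a) P = 162.8 W  (b) Q = 4.575 VAR  (c) S = 162.9 VA  (d) PF = 0.9996 (lagging)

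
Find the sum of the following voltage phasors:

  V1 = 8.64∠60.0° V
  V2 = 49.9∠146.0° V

Step 1 — Convert each phasor to rectangular form:
  V1 = 8.64·(cos(60.0°) + j·sin(60.0°)) = 4.32 + j7.482 V
  V2 = 49.9·(cos(146.0°) + j·sin(146.0°)) = -41.37 + j27.9 V
Step 2 — Sum components: V_total = -37.05 + j35.39 V.
Step 3 — Convert to polar: |V_total| = 51.23 V, ∠V_total = 136.3°.

V_total = 51.23∠136.3° V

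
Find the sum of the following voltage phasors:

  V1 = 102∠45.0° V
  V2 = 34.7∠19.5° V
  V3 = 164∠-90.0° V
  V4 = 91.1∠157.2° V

Step 1 — Convert each phasor to rectangular form:
  V1 = 102·(cos(45.0°) + j·sin(45.0°)) = 72.12 + j72.12 V
  V2 = 34.7·(cos(19.5°) + j·sin(19.5°)) = 32.71 + j11.58 V
  V3 = 164·(cos(-90.0°) + j·sin(-90.0°)) = 0 - j164 V
  V4 = 91.1·(cos(157.2°) + j·sin(157.2°)) = -83.98 + j35.3 V
Step 2 — Sum components: V_total = 20.85 - j44.99 V.
Step 3 — Convert to polar: |V_total| = 49.59 V, ∠V_total = -65.1°.

V_total = 49.59∠-65.1° V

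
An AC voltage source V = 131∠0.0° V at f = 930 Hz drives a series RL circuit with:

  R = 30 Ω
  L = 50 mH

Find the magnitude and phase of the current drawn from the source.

Step 1 — Angular frequency: ω = 2π·f = 2π·930 = 5843 rad/s.
Step 2 — Component impedances:
  R: Z = R = 30 Ω
  L: Z = jωL = j·5843·0.05 = 0 + j292.2 Ω
Step 3 — Series combination: Z_total = R + L = 30 + j292.2 Ω = 293.7∠84.1° Ω.
Step 4 — Source phasor: V = 131∠0.0° V = 131 V.
Step 5 — Ohm's law: I = V / Z_total = (131) / (30 + j292.2) = 0.04556 - j0.4437 A.
Step 6 — Convert to polar: |I| = 0.446 A, ∠I = -84.1°.

I = 0.446∠-84.1° A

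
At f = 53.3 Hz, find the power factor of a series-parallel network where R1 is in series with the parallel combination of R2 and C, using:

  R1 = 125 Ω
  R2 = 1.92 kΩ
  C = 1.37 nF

Step 1 — Angular frequency: ω = 2π·f = 2π·53.3 = 334.9 rad/s.
Step 2 — Component impedances:
  R1: Z = R = 125 Ω
  R2: Z = R = 1920 Ω
  C: Z = 1/(jωC) = -j/(ω·C) = 0 - j2.18e+06 Ω
Step 3 — Parallel branch: R2 || C = 1/(1/R2 + 1/C) = 1920 - j1.691 Ω.
Step 4 — Series with R1: Z_total = R1 + (R2 || C) = 2045 - j1.691 Ω = 2045∠-0.0° Ω.
Step 5 — Power factor: PF = cos(φ) = Re(Z)/|Z| = 2045/2045 = 1.
Step 6 — Type: Im(Z) = -1.691 ⇒ leading (phase φ = -0.0°).

PF = 1 (leading, φ = -0.0°)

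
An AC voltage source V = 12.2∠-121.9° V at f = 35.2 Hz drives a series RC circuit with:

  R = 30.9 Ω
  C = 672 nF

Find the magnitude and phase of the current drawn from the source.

Step 1 — Angular frequency: ω = 2π·f = 2π·35.2 = 221.2 rad/s.
Step 2 — Component impedances:
  R: Z = R = 30.9 Ω
  C: Z = 1/(jωC) = -j/(ω·C) = 0 - j6728 Ω
Step 3 — Series combination: Z_total = R + C = 30.9 - j6728 Ω = 6728∠-89.7° Ω.
Step 4 — Source phasor: V = 12.2∠-121.9° V = -6.447 - j10.36 V.
Step 5 — Ohm's law: I = V / Z_total = (-6.447 - j10.36) / (30.9 - j6728) = 0.001535 - j0.0009652 A.
Step 6 — Convert to polar: |I| = 0.001813 A, ∠I = -32.2°.

I = 0.001813∠-32.2° A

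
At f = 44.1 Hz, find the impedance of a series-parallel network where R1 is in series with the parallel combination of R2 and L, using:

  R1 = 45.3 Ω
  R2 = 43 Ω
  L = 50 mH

Step 1 — Angular frequency: ω = 2π·f = 2π·44.1 = 277.1 rad/s.
Step 2 — Component impedances:
  R1: Z = R = 45.3 Ω
  R2: Z = R = 43 Ω
  L: Z = jωL = j·277.1·0.05 = 0 + j13.85 Ω
Step 3 — Parallel branch: R2 || L = 1/(1/R2 + 1/L) = 4.044 + j12.55 Ω.
Step 4 — Series with R1: Z_total = R1 + (R2 || L) = 49.34 + j12.55 Ω = 50.92∠14.3° Ω.

Z = 49.34 + j12.55 Ω = 50.92∠14.3° Ω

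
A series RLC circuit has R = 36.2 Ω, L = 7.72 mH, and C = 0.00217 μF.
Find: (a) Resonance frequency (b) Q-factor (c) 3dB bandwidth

Step 1 — Resonance: ω₀ = 1/√(LC) = 1/√(0.00772·2.17e-09) = 2.443e+05 rad/s.
Step 2 — f₀ = ω₀/(2π) = 3.888e+04 Hz.
Step 3 — Series Q: Q = ω₀L/R = 2.443e+05·0.00772/36.2 = 52.1.
Step 4 — Bandwidth: Δω = ω₀/Q = 4689 rad/s; BW = Δω/(2π) = 746.3 Hz.

(a) f₀ = 3.888e+04 Hz  (b) Q = 52.1  (c) BW = 746.3 Hz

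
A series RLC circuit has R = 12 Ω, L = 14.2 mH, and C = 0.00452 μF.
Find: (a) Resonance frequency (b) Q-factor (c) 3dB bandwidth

Step 1 — Resonance: ω₀ = 1/√(LC) = 1/√(0.0142·4.52e-09) = 1.248e+05 rad/s.
Step 2 — f₀ = ω₀/(2π) = 1.987e+04 Hz.
Step 3 — Series Q: Q = ω₀L/R = 1.248e+05·0.0142/12 = 147.7.
Step 4 — Bandwidth: Δω = ω₀/Q = 845.1 rad/s; BW = Δω/(2π) = 134.5 Hz.

(a) f₀ = 1.987e+04 Hz  (b) Q = 147.7  (c) BW = 134.5 Hz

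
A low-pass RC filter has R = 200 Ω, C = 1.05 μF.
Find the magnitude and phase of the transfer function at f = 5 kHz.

Step 1 — Angular frequency: ω = 2π·5000 = 3.142e+04 rad/s.
Step 2 — Transfer function: H(jω) = 1/(1 + jωRC).
Step 3 — Denominator: 1 + jωRC = 1 + j·3.142e+04·200·1.05e-06 = 1 + j6.597.
Step 4 — H = 0.02246 - j0.1482.
Step 5 — Magnitude: |H| = 0.1499 (-16.5 dB); phase: φ = -81.4°.

|H| = 0.1499 (-16.5 dB), φ = -81.4°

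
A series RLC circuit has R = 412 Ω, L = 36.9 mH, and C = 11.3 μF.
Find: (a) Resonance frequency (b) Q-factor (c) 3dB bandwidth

Step 1 — Resonance: ω₀ = 1/√(LC) = 1/√(0.0369·1.13e-05) = 1549 rad/s.
Step 2 — f₀ = ω₀/(2π) = 246.5 Hz.
Step 3 — Series Q: Q = ω₀L/R = 1549·0.0369/412 = 0.1387.
Step 4 — Bandwidth: Δω = ω₀/Q = 1.117e+04 rad/s; BW = Δω/(2π) = 1777 Hz.

(a) f₀ = 246.5 Hz  (b) Q = 0.1387  (c) BW = 1777 Hz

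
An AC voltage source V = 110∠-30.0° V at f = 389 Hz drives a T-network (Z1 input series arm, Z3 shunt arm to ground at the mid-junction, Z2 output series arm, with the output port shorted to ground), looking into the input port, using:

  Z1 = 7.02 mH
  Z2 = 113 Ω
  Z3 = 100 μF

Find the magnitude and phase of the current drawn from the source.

Step 1 — Angular frequency: ω = 2π·f = 2π·389 = 2444 rad/s.
Step 2 — Component impedances:
  Z1: Z = jωL = j·2444·0.00702 = 0 + j17.16 Ω
  Z2: Z = R = 113 Ω
  Z3: Z = 1/(jωC) = -j/(ω·C) = 0 - j4.091 Ω
Step 3 — With the output port shorted to ground, the output series arm Z2 runs from the junction to ground; the shunt arm Z3 also runs from the junction to ground. They appear in parallel: Z3 || Z2 = 0.1479 - j4.086 Ω.
Step 4 — Series with input arm Z1: Z_in = Z1 + (Z3 || Z2) = 0.1479 + j13.07 Ω = 13.07∠89.4° Ω.
Step 5 — Source phasor: V = 110∠-30.0° V = 95.26 - j55 V.
Step 6 — Ohm's law: I = V / Z_total = (95.26 - j55) / (0.1479 + j13.07) = -4.124 - j7.334 A.
Step 7 — Convert to polar: |I| = 8.414 A, ∠I = -119.4°.

I = 8.414∠-119.4° A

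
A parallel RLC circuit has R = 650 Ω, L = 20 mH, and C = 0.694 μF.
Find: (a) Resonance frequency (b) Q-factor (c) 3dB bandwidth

Step 1 — Resonance: ω₀ = 1/√(LC) = 1/√(0.02·6.94e-07) = 8488 rad/s.
Step 2 — f₀ = ω₀/(2π) = 1351 Hz.
Step 3 — Parallel Q: Q = R/(ω₀L) = 650/(8488·0.02) = 3.829.
Step 4 — Bandwidth: Δω = ω₀/Q = 2217 rad/s; BW = Δω/(2π) = 352.8 Hz.

(a) f₀ = 1351 Hz  (b) Q = 3.829  (c) BW = 352.8 Hz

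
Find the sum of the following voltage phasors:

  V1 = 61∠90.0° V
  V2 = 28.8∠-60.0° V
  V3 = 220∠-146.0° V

Step 1 — Convert each phasor to rectangular form:
  V1 = 61·(cos(90.0°) + j·sin(90.0°)) = 0 + j61 V
  V2 = 28.8·(cos(-60.0°) + j·sin(-60.0°)) = 14.4 - j24.94 V
  V3 = 220·(cos(-146.0°) + j·sin(-146.0°)) = -182.4 - j123 V
Step 2 — Sum components: V_total = -168 - j86.96 V.
Step 3 — Convert to polar: |V_total| = 189.2 V, ∠V_total = -152.6°.

V_total = 189.2∠-152.6° V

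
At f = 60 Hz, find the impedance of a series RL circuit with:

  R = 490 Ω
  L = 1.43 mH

Step 1 — Angular frequency: ω = 2π·f = 2π·60 = 377 rad/s.
Step 2 — Component impedances:
  R: Z = R = 490 Ω
  L: Z = jωL = j·377·0.00143 = 0 + j0.5391 Ω
Step 3 — Series combination: Z_total = R + L = 490 + j0.5391 Ω = 490∠0.1° Ω.

Z = 490 + j0.5391 Ω = 490∠0.1° Ω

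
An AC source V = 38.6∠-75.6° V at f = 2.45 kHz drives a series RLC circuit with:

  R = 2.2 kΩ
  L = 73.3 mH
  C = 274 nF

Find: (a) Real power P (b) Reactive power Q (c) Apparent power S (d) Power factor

Step 1 — Angular frequency: ω = 2π·f = 2π·2450 = 1.539e+04 rad/s.
Step 2 — Component impedances:
  R: Z = R = 2200 Ω
  L: Z = jωL = j·1.539e+04·0.0733 = 0 + j1128 Ω
  C: Z = 1/(jωC) = -j/(ω·C) = 0 - j237.1 Ω
Step 3 — Series combination: Z_total = R + L + C = 2200 + j891.3 Ω = 2374∠22.1° Ω.
Step 4 — Source phasor: V = 38.6∠-75.6° V = 9.599 - j37.39 V.
Step 5 — Current: I = V / Z = -0.002166 - j0.01612 A = 0.01626∠-97.7° A.
Step 6 — Complex power: S = V·I* = 0.5818 + j0.2357 VA.
Step 7 — Real power: P = Re(S) = 0.5818 W.
Step 8 — Reactive power: Q = Im(S) = 0.2357 VAR.
Step 9 — Apparent power: |S| = 0.6277 VA.
Step 10 — Power factor: PF = P/|S| = 0.9268 (lagging).

(a) P = 0.5818 W  (b) Q = 0.2357 VAR  (c) S = 0.6277 VA  (d) PF = 0.9268 (lagging)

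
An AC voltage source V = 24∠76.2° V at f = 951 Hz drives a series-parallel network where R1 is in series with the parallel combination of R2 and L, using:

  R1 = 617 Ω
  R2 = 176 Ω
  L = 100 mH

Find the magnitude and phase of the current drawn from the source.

Step 1 — Angular frequency: ω = 2π·f = 2π·951 = 5975 rad/s.
Step 2 — Component impedances:
  R1: Z = R = 617 Ω
  R2: Z = R = 176 Ω
  L: Z = jωL = j·5975·0.1 = 0 + j597.5 Ω
Step 3 — Parallel branch: R2 || L = 1/(1/R2 + 1/L) = 161.9 + j47.7 Ω.
Step 4 — Series with R1: Z_total = R1 + (R2 || L) = 778.9 + j47.7 Ω = 780.4∠3.5° Ω.
Step 5 — Source phasor: V = 24∠76.2° V = 5.725 + j23.31 V.
Step 6 — Ohm's law: I = V / Z_total = (5.725 + j23.31) / (778.9 + j47.7) = 0.009147 + j0.02936 A.
Step 7 — Convert to polar: |I| = 0.03075 A, ∠I = 72.7°.

I = 0.03075∠72.7° A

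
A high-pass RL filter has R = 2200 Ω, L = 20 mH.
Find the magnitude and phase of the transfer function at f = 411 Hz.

Step 1 — Angular frequency: ω = 2π·411 = 2582 rad/s.
Step 2 — Transfer function: H(jω) = jωL/(R + jωL).
Step 3 — Numerator jωL = j·51.65; denominator R + jωL = 2200 + j51.65.
Step 4 — H = 0.0005508 + j0.02346.
Step 5 — Magnitude: |H| = 0.02347 (-32.6 dB); phase: φ = 88.7°.

|H| = 0.02347 (-32.6 dB), φ = 88.7°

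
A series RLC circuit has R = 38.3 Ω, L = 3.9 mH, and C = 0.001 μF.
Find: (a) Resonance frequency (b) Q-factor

Step 1 — Resonance condition Im(Z)=0 gives ω₀ = 1/√(LC).
Step 2 — ω₀ = 1/√(0.0039·1e-09) = 5.064e+05 rad/s.
Step 3 — f₀ = ω₀/(2π) = 8.059e+04 Hz.
Step 4 — Series Q: Q = ω₀L/R = 5.064e+05·0.0039/38.3 = 51.56.

(a) f₀ = 8.059e+04 Hz  (b) Q = 51.56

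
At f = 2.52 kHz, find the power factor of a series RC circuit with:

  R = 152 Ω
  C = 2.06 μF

Step 1 — Angular frequency: ω = 2π·f = 2π·2520 = 1.583e+04 rad/s.
Step 2 — Component impedances:
  R: Z = R = 152 Ω
  C: Z = 1/(jωC) = -j/(ω·C) = 0 - j30.66 Ω
Step 3 — Series combination: Z_total = R + C = 152 - j30.66 Ω = 155.1∠-11.4° Ω.
Step 4 — Power factor: PF = cos(φ) = Re(Z)/|Z| = 152/155.06 = 0.9803.
Step 5 — Type: Im(Z) = -30.66 ⇒ leading (phase φ = -11.4°).

PF = 0.9803 (leading, φ = -11.4°)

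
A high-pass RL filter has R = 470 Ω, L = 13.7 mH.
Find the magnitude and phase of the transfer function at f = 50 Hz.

Step 1 — Angular frequency: ω = 2π·50 = 314.2 rad/s.
Step 2 — Transfer function: H(jω) = jωL/(R + jωL).
Step 3 — Numerator jωL = j·4.304; denominator R + jωL = 470 + j4.304.
Step 4 — H = 8.385e-05 + j0.009157.
Step 5 — Magnitude: |H| = 0.009157 (-40.8 dB); phase: φ = 89.5°.

|H| = 0.009157 (-40.8 dB), φ = 89.5°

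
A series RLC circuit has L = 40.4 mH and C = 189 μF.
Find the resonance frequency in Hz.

Step 1 — Resonance condition Im(Z)=0 gives ω₀ = 1/√(LC).
Step 2 — ω₀ = 1/√(0.0404·0.000189) = 361.9 rad/s.
Step 3 — f₀ = ω₀/(2π) = 57.6 Hz.

f₀ = 57.6 Hz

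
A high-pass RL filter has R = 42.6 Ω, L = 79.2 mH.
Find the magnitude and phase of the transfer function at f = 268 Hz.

Step 1 — Angular frequency: ω = 2π·268 = 1684 rad/s.
Step 2 — Transfer function: H(jω) = jωL/(R + jωL).
Step 3 — Numerator jωL = j·133.4; denominator R + jωL = 42.6 + j133.4.
Step 4 — H = 0.9074 + j0.2899.
Step 5 — Magnitude: |H| = 0.9526 (-0.4 dB); phase: φ = 17.7°.

|H| = 0.9526 (-0.4 dB), φ = 17.7°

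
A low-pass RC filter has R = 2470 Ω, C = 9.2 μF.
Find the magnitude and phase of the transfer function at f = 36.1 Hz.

Step 1 — Angular frequency: ω = 2π·36.1 = 226.8 rad/s.
Step 2 — Transfer function: H(jω) = 1/(1 + jωRC).
Step 3 — Denominator: 1 + jωRC = 1 + j·226.8·2470·9.2e-06 = 1 + j5.154.
Step 4 — H = 0.03628 - j0.187.
Step 5 — Magnitude: |H| = 0.1905 (-14.4 dB); phase: φ = -79.0°.

|H| = 0.1905 (-14.4 dB), φ = -79.0°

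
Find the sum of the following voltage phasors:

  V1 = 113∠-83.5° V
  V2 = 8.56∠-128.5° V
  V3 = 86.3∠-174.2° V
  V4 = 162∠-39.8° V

Step 1 — Convert each phasor to rectangular form:
  V1 = 113·(cos(-83.5°) + j·sin(-83.5°)) = 12.79 - j112.3 V
  V2 = 8.56·(cos(-128.5°) + j·sin(-128.5°)) = -5.329 - j6.699 V
  V3 = 86.3·(cos(-174.2°) + j·sin(-174.2°)) = -85.86 - j8.721 V
  V4 = 162·(cos(-39.8°) + j·sin(-39.8°)) = 124.5 - j103.7 V
Step 2 — Sum components: V_total = 46.07 - j231.4 V.
Step 3 — Convert to polar: |V_total| = 235.9 V, ∠V_total = -78.7°.

V_total = 235.9∠-78.7° V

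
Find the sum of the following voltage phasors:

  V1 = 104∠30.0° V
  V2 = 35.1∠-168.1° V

Step 1 — Convert each phasor to rectangular form:
  V1 = 104·(cos(30.0°) + j·sin(30.0°)) = 90.07 + j52 V
  V2 = 35.1·(cos(-168.1°) + j·sin(-168.1°)) = -34.35 - j7.238 V
Step 2 — Sum components: V_total = 55.72 + j44.76 V.
Step 3 — Convert to polar: |V_total| = 71.47 V, ∠V_total = 38.8°.

V_total = 71.47∠38.8° V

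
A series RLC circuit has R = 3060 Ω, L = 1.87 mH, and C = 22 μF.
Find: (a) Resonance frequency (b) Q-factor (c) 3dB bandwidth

Step 1 — Resonance: ω₀ = 1/√(LC) = 1/√(0.00187·2.2e-05) = 4930 rad/s.
Step 2 — f₀ = ω₀/(2π) = 784.7 Hz.
Step 3 — Series Q: Q = ω₀L/R = 4930·0.00187/3060 = 0.003013.
Step 4 — Bandwidth: Δω = ω₀/Q = 1.636e+06 rad/s; BW = Δω/(2π) = 2.604e+05 Hz.

(a) f₀ = 784.7 Hz  (b) Q = 0.003013  (c) BW = 2.604e+05 Hz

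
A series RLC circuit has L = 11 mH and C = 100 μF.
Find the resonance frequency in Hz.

Step 1 — Resonance condition Im(Z)=0 gives ω₀ = 1/√(LC).
Step 2 — ω₀ = 1/√(0.011·0.0001) = 953.5 rad/s.
Step 3 — f₀ = ω₀/(2π) = 151.7 Hz.

f₀ = 151.7 Hz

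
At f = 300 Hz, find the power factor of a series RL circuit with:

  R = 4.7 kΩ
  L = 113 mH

Step 1 — Angular frequency: ω = 2π·f = 2π·300 = 1885 rad/s.
Step 2 — Component impedances:
  R: Z = R = 4700 Ω
  L: Z = jωL = j·1885·0.113 = 0 + j213 Ω
Step 3 — Series combination: Z_total = R + L = 4700 + j213 Ω = 4705∠2.6° Ω.
Step 4 — Power factor: PF = cos(φ) = Re(Z)/|Z| = 4700/4704.8 = 0.999.
Step 5 — Type: Im(Z) = 213 ⇒ lagging (phase φ = 2.6°).

PF = 0.999 (lagging, φ = 2.6°)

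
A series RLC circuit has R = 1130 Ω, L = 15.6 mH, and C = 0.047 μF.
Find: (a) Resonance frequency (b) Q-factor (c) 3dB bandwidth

Step 1 — Resonance: ω₀ = 1/√(LC) = 1/√(0.0156·4.7e-08) = 3.693e+04 rad/s.
Step 2 — f₀ = ω₀/(2π) = 5878 Hz.
Step 3 — Series Q: Q = ω₀L/R = 3.693e+04·0.0156/1130 = 0.5098.
Step 4 — Bandwidth: Δω = ω₀/Q = 7.244e+04 rad/s; BW = Δω/(2π) = 1.153e+04 Hz.

(a) f₀ = 5878 Hz  (b) Q = 0.5098  (c) BW = 1.153e+04 Hz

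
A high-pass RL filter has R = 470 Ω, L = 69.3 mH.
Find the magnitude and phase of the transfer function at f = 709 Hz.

Step 1 — Angular frequency: ω = 2π·709 = 4455 rad/s.
Step 2 — Transfer function: H(jω) = jωL/(R + jωL).
Step 3 — Numerator jωL = j·308.7; denominator R + jωL = 470 + j308.7.
Step 4 — H = 0.3014 + j0.4589.
Step 5 — Magnitude: |H| = 0.549 (-5.2 dB); phase: φ = 56.7°.

|H| = 0.549 (-5.2 dB), φ = 56.7°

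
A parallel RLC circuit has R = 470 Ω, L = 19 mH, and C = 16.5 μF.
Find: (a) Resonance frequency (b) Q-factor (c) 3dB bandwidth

Step 1 — Resonance: ω₀ = 1/√(LC) = 1/√(0.019·1.65e-05) = 1786 rad/s.
Step 2 — f₀ = ω₀/(2π) = 284.3 Hz.
Step 3 — Parallel Q: Q = R/(ω₀L) = 470/(1786·0.019) = 13.85.
Step 4 — Bandwidth: Δω = ω₀/Q = 128.9 rad/s; BW = Δω/(2π) = 20.52 Hz.

(a) f₀ = 284.3 Hz  (b) Q = 13.85  (c) BW = 20.52 Hz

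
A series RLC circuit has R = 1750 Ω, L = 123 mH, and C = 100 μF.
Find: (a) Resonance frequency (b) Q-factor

Step 1 — Resonance condition Im(Z)=0 gives ω₀ = 1/√(LC).
Step 2 — ω₀ = 1/√(0.123·0.0001) = 285.1 rad/s.
Step 3 — f₀ = ω₀/(2π) = 45.38 Hz.
Step 4 — Series Q: Q = ω₀L/R = 285.1·0.123/1750 = 0.02004.

(a) f₀ = 45.38 Hz  (b) Q = 0.02004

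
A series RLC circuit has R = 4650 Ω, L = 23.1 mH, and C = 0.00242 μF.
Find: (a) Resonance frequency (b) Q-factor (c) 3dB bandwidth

Step 1 — Resonance: ω₀ = 1/√(LC) = 1/√(0.0231·2.42e-09) = 1.337e+05 rad/s.
Step 2 — f₀ = ω₀/(2π) = 2.129e+04 Hz.
Step 3 — Series Q: Q = ω₀L/R = 1.337e+05·0.0231/4650 = 0.6644.
Step 4 — Bandwidth: Δω = ω₀/Q = 2.013e+05 rad/s; BW = Δω/(2π) = 3.204e+04 Hz.

(a) f₀ = 2.129e+04 Hz  (b) Q = 0.6644  (c) BW = 3.204e+04 Hz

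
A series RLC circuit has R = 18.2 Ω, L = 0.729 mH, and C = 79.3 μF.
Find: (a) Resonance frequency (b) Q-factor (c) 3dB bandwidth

Step 1 — Resonance: ω₀ = 1/√(LC) = 1/√(0.000729·7.93e-05) = 4159 rad/s.
Step 2 — f₀ = ω₀/(2π) = 661.9 Hz.
Step 3 — Series Q: Q = ω₀L/R = 4159·0.000729/18.2 = 0.1666.
Step 4 — Bandwidth: Δω = ω₀/Q = 2.497e+04 rad/s; BW = Δω/(2π) = 3973 Hz.

(a) f₀ = 661.9 Hz  (b) Q = 0.1666  (c) BW = 3973 Hz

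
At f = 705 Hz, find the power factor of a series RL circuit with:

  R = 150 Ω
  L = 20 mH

Step 1 — Angular frequency: ω = 2π·f = 2π·705 = 4430 rad/s.
Step 2 — Component impedances:
  R: Z = R = 150 Ω
  L: Z = jωL = j·4430·0.02 = 0 + j88.59 Ω
Step 3 — Series combination: Z_total = R + L = 150 + j88.59 Ω = 174.2∠30.6° Ω.
Step 4 — Power factor: PF = cos(φ) = Re(Z)/|Z| = 150/174.21 = 0.861.
Step 5 — Type: Im(Z) = 88.59 ⇒ lagging (phase φ = 30.6°).

PF = 0.861 (lagging, φ = 30.6°)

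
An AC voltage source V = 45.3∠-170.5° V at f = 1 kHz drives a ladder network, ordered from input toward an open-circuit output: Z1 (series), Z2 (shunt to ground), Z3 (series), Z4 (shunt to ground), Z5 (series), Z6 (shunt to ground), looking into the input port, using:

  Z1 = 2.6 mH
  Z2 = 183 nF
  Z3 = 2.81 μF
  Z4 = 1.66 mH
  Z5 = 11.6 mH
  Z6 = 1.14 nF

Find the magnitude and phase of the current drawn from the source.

Step 1 — Angular frequency: ω = 2π·f = 2π·1000 = 6283 rad/s.
Step 2 — Component impedances:
  Z1: Z = jωL = j·6283·0.0026 = 0 + j16.34 Ω
  Z2: Z = 1/(jωC) = -j/(ω·C) = 0 - j869.7 Ω
  Z3: Z = 1/(jωC) = -j/(ω·C) = 0 - j56.64 Ω
  Z4: Z = jωL = j·6283·0.00166 = 0 + j10.43 Ω
  Z5: Z = jωL = j·6283·0.0116 = 0 + j72.88 Ω
  Z6: Z = 1/(jωC) = -j/(ω·C) = 0 - j1.396e+05 Ω
Step 3 — Ladder network (open output): work backward from the far end, alternating series and parallel combinations. Z_in = 0 - j27.54 Ω = 27.54∠-90.0° Ω.
Step 4 — Source phasor: V = 45.3∠-170.5° V = -44.68 - j7.477 V.
Step 5 — Ohm's law: I = V / Z_total = (-44.68 - j7.477) / (0 - j27.54) = 0.2715 - j1.622 A.
Step 6 — Convert to polar: |I| = 1.645 A, ∠I = -80.5°.

I = 1.645∠-80.5° A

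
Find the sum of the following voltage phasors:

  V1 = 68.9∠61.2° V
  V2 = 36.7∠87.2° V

Step 1 — Convert each phasor to rectangular form:
  V1 = 68.9·(cos(61.2°) + j·sin(61.2°)) = 33.19 + j60.38 V
  V2 = 36.7·(cos(87.2°) + j·sin(87.2°)) = 1.793 + j36.66 V
Step 2 — Sum components: V_total = 34.99 + j97.03 V.
Step 3 — Convert to polar: |V_total| = 103.1 V, ∠V_total = 70.2°.

V_total = 103.1∠70.2° V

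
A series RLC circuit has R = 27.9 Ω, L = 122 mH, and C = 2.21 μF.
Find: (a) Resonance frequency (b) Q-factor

Step 1 — Resonance condition Im(Z)=0 gives ω₀ = 1/√(LC).
Step 2 — ω₀ = 1/√(0.122·2.21e-06) = 1926 rad/s.
Step 3 — f₀ = ω₀/(2π) = 306.5 Hz.
Step 4 — Series Q: Q = ω₀L/R = 1926·0.122/27.9 = 8.421.

(a) f₀ = 306.5 Hz  (b) Q = 8.421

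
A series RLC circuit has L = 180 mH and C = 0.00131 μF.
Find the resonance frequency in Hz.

Step 1 — Resonance condition Im(Z)=0 gives ω₀ = 1/√(LC).
Step 2 — ω₀ = 1/√(0.18·1.31e-09) = 6.512e+04 rad/s.
Step 3 — f₀ = ω₀/(2π) = 1.036e+04 Hz.

f₀ = 1.036e+04 Hz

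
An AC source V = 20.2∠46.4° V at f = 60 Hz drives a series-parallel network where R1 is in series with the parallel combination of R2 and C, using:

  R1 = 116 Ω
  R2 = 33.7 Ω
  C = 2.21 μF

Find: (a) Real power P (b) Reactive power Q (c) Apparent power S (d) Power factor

Step 1 — Angular frequency: ω = 2π·f = 2π·60 = 377 rad/s.
Step 2 — Component impedances:
  R1: Z = R = 116 Ω
  R2: Z = R = 33.7 Ω
  C: Z = 1/(jωC) = -j/(ω·C) = 0 - j1200 Ω
Step 3 — Parallel branch: R2 || C = 1/(1/R2 + 1/C) = 33.67 - j0.9455 Ω.
Step 4 — Series with R1: Z_total = R1 + (R2 || C) = 149.7 - j0.9455 Ω = 149.7∠-0.4° Ω.
Step 5 — Source phasor: V = 20.2∠46.4° V = 13.93 + j14.63 V.
Step 6 — Current: I = V / Z = 0.09245 + j0.09832 A = 0.135∠46.8° A.
Step 7 — Complex power: S = V·I* = 2.726 - j0.01722 VA.
Step 8 — Real power: P = Re(S) = 2.726 W.
Step 9 — Reactive power: Q = Im(S) = -0.01722 VAR.
Step 10 — Apparent power: |S| = 2.726 VA.
Step 11 — Power factor: PF = P/|S| = 1 (leading).

(a) P = 2.726 W  (b) Q = -0.01722 VAR  (c) S = 2.726 VA  (d) PF = 1 (leading)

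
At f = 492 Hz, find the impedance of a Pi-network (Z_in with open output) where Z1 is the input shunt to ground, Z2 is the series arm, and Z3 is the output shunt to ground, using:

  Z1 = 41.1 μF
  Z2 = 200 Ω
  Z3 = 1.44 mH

Step 1 — Angular frequency: ω = 2π·f = 2π·492 = 3091 rad/s.
Step 2 — Component impedances:
  Z1: Z = 1/(jωC) = -j/(ω·C) = 0 - j7.871 Ω
  Z2: Z = R = 200 Ω
  Z3: Z = jωL = j·3091·0.00144 = 0 + j4.452 Ω
Step 3 — With open output, the series arm Z2 and the output shunt Z3 appear in series to ground: Z2 + Z3 = 200 + j4.452 Ω.
Step 4 — Parallel with input shunt Z1: Z_in = Z1 || (Z2 + Z3) = 0.3096 - j7.865 Ω = 7.871∠-87.7° Ω.

Z = 0.3096 - j7.865 Ω = 7.871∠-87.7° Ω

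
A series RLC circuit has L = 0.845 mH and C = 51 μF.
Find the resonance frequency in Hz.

Step 1 — Resonance condition Im(Z)=0 gives ω₀ = 1/√(LC).
Step 2 — ω₀ = 1/√(0.000845·5.1e-05) = 4817 rad/s.
Step 3 — f₀ = ω₀/(2π) = 766.7 Hz.

f₀ = 766.7 Hz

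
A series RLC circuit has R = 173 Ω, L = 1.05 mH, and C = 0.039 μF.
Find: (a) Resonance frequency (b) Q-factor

Step 1 — Resonance condition Im(Z)=0 gives ω₀ = 1/√(LC).
Step 2 — ω₀ = 1/√(0.00105·3.9e-08) = 1.563e+05 rad/s.
Step 3 — f₀ = ω₀/(2π) = 2.487e+04 Hz.
Step 4 — Series Q: Q = ω₀L/R = 1.563e+05·0.00105/173 = 0.9485.

(a) f₀ = 2.487e+04 Hz  (b) Q = 0.9485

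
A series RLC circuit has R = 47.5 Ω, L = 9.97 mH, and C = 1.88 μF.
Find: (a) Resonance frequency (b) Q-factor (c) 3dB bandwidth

Step 1 — Resonance condition Im(Z)=0 gives ω₀ = 1/√(LC).
Step 2 — ω₀ = 1/√(0.00997·1.88e-06) = 7304 rad/s.
Step 3 — f₀ = ω₀/(2π) = 1163 Hz.
Step 4 — Series Q: Q = ω₀L/R = 7304·0.00997/47.5 = 1.533.
Step 5 — 3dB bandwidth: Δω = ω₀/Q = 4764 rad/s; BW = Δω/(2π) = 758.3 Hz.

(a) f₀ = 1163 Hz  (b) Q = 1.533  (c) BW = 758.3 Hz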